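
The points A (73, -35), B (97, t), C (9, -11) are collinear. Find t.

-44

The three points are collinear iff det[AB; AC] = 0.
This determinant is linear in t: (64)t + (2816) = 0, so t = -44.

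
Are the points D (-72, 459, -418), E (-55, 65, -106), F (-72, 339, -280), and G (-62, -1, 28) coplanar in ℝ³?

Yes

A normal to the plane through D, E, F is n = DE × DF = (-16932, -2346, -2040).
The plane has equation n·P = 995010. For G: n·G = 995010.
Equal, so G lies in the plane and all four are coplanar.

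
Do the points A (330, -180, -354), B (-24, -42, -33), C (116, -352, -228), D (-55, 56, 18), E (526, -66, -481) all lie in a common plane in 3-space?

The plane through A, B, C has normal n = AB × AC = (72600, -24090, 90420) and equation n·P = -3714480.
Checking the remaining points: n·D = -3714480, n·E = -3714480.
All equal -3714480, so all 5 points lie in one plane.

Yes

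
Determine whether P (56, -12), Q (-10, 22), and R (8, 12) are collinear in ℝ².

PQ = (-66, 34), PR = (-48, 24).
Twice the signed area of △PQR is (-66)(24) − (34)(-48) = 48.
The area is nonzero, so the three points are not collinear.

No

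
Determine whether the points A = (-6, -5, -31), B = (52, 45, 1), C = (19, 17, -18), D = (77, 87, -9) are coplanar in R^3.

No

The four points are coplanar iff the 3×3 determinant with rows AB, AC, AD is zero.
Rows: (58, 50, 32), (25, 22, 13), (83, 92, 22).
Expanding along the first row: (58)(-712) − (50)(-529) + (32)(474) = 322.
Nonzero ⇒ not coplanar.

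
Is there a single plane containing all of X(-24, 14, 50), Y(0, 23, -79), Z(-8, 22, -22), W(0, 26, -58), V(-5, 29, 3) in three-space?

The plane through X, Y, Z has normal n = XY × XZ = (384, -336, 48) and equation n·P = -11520.
Checking the remaining points: n·W = -11520, n·V = -11520.
All equal -11520, so all 5 points lie in one plane.

Yes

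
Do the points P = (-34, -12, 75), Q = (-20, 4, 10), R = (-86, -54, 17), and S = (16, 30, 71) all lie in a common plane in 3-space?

The four points are coplanar iff the 3×3 determinant with rows PQ, PR, PS is zero.
Rows: (14, 16, -65), (-52, -42, -58), (50, 42, -4).
Expanding along the first row: (14)(2604) − (16)(3108) + (-65)(-84) = -7812.
Nonzero ⇒ not coplanar.

No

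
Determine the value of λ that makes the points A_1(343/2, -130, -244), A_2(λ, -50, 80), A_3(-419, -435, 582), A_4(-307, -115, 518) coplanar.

-31/2

Normal to plane A_1A_3A_4: n = (-244800, 54720, -154800); plane equation n·P = -11325600.
Requiring n·A_2 = -11325600: (-244800)λ + (-15120000) = -11325600.
So λ = -31/2.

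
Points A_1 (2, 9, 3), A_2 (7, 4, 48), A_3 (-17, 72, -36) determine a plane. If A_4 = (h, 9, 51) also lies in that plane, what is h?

6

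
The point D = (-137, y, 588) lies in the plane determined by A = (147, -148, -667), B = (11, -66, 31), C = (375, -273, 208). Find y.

The plane through A, B, C has equation 159000x + 278144y − 1696z = -16661080.
Substituting D: (278144)y + (-22780248) = -16661080, so y = 22.

22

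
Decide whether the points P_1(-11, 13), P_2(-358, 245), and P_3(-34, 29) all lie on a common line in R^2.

No

P_1P_2 = (-347, 232), P_1P_3 = (-23, 16).
det[P_1P_2; P_1P_3] = (-347)(16) − (232)(-23) = -216.
The determinant is nonzero, so they are not collinear.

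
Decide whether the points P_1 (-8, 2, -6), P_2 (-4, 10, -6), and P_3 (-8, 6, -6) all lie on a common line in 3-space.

No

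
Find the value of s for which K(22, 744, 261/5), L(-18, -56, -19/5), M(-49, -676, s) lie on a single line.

Direction KL = (-40, -800, -56). From the x-coordinate of M, the parameter along the line is τ = (-49 − 22)/(-40) = 71/40.
Then s = 261/5 + 71/40·(-56) = -236/5.

-236/5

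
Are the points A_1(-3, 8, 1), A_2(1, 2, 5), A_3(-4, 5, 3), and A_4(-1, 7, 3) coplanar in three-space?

A normal to the plane through A_1, A_2, A_3 is n = A_1A_2 × A_1A_3 = (0, -12, -18).
The plane has equation n·P = -114. For A_4: n·A_4 = -138.
-138 ≠ -114, so A_4 is off the plane.

No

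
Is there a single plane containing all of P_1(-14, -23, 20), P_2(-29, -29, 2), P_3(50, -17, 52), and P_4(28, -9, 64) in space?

Yes

With P_1 as base: P_1P_2 = (-15, -6, -18), P_1P_3 = (64, 6, 32), P_1P_4 = (42, 14, 44).
P_1P_3 × P_1P_4 = (-184, -1472, 644).
P_1P_2 · (P_1P_3 × P_1P_4) = 0.
The scalar triple product vanishes, so the four points are coplanar.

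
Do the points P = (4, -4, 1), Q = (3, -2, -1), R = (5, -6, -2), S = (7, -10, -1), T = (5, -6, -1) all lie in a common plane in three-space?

The plane through P, Q, R has normal n = PQ × PR = (-10, -5, 0) and equation n·X = -20.
Checking the remaining points: n·S = -20, n·T = -20.
All equal -20, so all 5 points lie in one plane.

Yes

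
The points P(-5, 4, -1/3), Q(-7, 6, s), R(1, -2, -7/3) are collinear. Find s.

1/3

Direction PR = (6, -6, -2). From the x-coordinate of Q, the parameter along the line is τ = (-7 − (-5))/6 = -1/3.
Then s = (-1/3) + (-1/3)·(-2) = 1/3.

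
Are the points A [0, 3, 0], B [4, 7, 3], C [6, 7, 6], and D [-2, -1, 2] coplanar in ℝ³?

The four points are coplanar iff the 3×3 determinant with rows AB, AC, AD is zero.
Rows: (4, 4, 3), (6, 4, 6), (-2, -4, 2).
Expanding along the first row: (4)(32) − (4)(24) + (3)(-16) = -16.
Nonzero ⇒ not coplanar.

No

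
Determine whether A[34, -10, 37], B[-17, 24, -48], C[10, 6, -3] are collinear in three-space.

Yes

AB = (-51, 34, -85), AC = (-24, 16, -40).
AB × AC = (0, 0, 0).
The cross product vanishes, so the three points are collinear.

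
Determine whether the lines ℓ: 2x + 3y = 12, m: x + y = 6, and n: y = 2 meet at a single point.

No

Lines aᵢx + bᵢy = cᵢ with pairwise distinct directions are concurrent exactly when det[aᵢ bᵢ cᵢ] = 0.
Here the determinant is -2.
Nonzero, so no common point exists.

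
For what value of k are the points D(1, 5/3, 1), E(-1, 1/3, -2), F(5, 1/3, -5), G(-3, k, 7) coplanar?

3

Coplanarity ⇔ det[DE; DF; DG] = 0.
Expanding, this is linear in k: (-24)k + (72) = 0.
So k = 3.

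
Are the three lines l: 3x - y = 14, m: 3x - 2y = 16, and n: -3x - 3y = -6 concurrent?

Yes

Lines aᵢx + bᵢy = cᵢ with pairwise distinct directions are concurrent exactly when det[aᵢ bᵢ cᵢ] = 0.
Here the determinant is 0.
It vanishes, so the lines are concurrent at (4, -2).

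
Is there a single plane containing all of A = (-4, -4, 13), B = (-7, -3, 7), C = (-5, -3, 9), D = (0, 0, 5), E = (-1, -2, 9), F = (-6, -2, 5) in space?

The plane through A, B, C has normal n = AB × AC = (2, -6, -2) and equation n·P = -10.
Checking the remaining points: n·D = -10, n·E = -8, n·F = -10.
Since n·E = -8 ≠ -10, E is off the plane and the points are not all coplanar.

No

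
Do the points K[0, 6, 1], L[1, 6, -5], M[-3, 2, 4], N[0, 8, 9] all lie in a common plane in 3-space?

No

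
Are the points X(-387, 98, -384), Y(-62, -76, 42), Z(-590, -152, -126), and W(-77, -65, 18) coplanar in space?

With X as base: XY = (325, -174, 426), XZ = (-203, -250, 258), XW = (310, -163, 402).
XZ × XW = (-58446, 161586, 110589).
XY · (XZ × XW) = 0.
The scalar triple product vanishes, so the four points are coplanar.

Yes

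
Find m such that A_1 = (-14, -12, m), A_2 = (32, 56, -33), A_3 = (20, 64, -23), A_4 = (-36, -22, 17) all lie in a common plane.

Coplanarity ⇔ det[A_1A_2; A_1A_3; A_1A_4] = 0.
Expanding, this is linear in m: (-1480)m + (0) = 0.
So m = 0.

0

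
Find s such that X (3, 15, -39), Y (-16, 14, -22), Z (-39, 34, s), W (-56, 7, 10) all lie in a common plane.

15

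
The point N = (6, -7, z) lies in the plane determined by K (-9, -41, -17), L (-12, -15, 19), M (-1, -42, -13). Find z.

43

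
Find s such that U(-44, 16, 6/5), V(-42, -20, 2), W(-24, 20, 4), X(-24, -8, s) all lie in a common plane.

22/5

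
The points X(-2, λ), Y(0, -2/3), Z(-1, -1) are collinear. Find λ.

The three points are collinear iff det[XY; XZ] = 0.
This determinant is linear in λ: (-1)λ + (-4/3) = 0, so λ = -4/3.

-4/3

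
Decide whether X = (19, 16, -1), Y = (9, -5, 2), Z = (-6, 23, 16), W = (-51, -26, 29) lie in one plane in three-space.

No

A normal to the plane through X, Y, Z is n = XY × XZ = (-378, 95, -595).
The plane has equation n·P = -5067. For W: n·W = -447.
-447 ≠ -5067, so W is off the plane.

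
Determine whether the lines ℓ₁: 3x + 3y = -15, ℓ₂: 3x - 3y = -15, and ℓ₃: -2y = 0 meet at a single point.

Intersecting ℓ₁ and ℓ₂: solving the 2×2 system gives (x, y) = (-5, 0).
Substitute into ℓ₃: (0)(-5) + (-2)(0) = 0.
This equals 0, so (-5, 0) lies on all three lines and they are concurrent.

Yes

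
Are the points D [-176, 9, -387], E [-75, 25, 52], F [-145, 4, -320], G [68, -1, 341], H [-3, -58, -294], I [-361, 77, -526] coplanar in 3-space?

No

The plane through D, E, F has normal n = DE × DF = (3267, 6842, -1001) and equation n·P = -126027.
Checking the remaining points: n·G = -126027, n·H = -112343, n·I = -126027.
Since n·H = -112343 ≠ -126027, H is off the plane and the points are not all coplanar.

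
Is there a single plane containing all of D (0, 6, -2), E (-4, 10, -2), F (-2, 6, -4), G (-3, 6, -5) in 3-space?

A normal to the plane through D, E, F is n = DE × DF = (-8, -8, 8).
The plane has equation n·P = -64. For G: n·G = -64.
Equal, so G lies in the plane and all four are coplanar.

Yes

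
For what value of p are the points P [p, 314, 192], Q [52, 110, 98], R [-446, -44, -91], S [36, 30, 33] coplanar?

Coplanarity ⇔ det[PQ; PR; PS] = 0.
Expanding, this is linear in p: (5110)p + (2207520) = 0.
So p = -432.

-432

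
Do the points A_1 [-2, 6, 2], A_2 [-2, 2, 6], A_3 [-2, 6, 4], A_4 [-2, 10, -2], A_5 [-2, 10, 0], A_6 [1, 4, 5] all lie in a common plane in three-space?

No

The plane through A_1, A_2, A_3 has normal n = A_1A_2 × A_1A_3 = (-8, 0, 0) and equation n·P = 16.
Checking the remaining points: n·A_4 = 16, n·A_5 = 16, n·A_6 = -8.
Since n·A_6 = -8 ≠ 16, A_6 is off the plane and the points are not all coplanar.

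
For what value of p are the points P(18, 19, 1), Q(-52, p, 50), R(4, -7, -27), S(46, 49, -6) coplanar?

-45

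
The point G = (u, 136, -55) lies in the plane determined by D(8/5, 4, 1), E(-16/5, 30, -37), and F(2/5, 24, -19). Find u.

71/5

The plane through D, E, F has equation 240x − (252/5)y − (324/5)z = 588/5.
Substituting G: (240)u + (-16452/5) = 588/5, so u = 71/5.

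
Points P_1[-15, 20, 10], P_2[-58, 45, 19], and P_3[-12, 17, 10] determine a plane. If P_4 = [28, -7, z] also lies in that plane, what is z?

2

A normal to the plane is n = P_1P_2 × P_1P_3 = (27, 27, 54).
P_4 lies in the plane iff n · P_1P_4 = 0.
This gives (54)z + (-108) = 0, so z = 2.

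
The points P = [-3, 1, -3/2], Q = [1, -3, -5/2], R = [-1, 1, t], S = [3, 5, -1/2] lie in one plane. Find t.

-3/2

The points are coplanar iff PQ · (PR × PS) = 0.
Expanding, this is linear in t: (-40)t + (-60) = 0.
So t = -3/2.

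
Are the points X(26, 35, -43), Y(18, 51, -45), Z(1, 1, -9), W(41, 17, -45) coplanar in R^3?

With X as base: XY = (-8, 16, -2), XZ = (-25, -34, 34), XW = (15, -18, -2).
XZ × XW = (680, 460, 960).
XY · (XZ × XW) = 0.
The scalar triple product vanishes, so the four points are coplanar.

Yes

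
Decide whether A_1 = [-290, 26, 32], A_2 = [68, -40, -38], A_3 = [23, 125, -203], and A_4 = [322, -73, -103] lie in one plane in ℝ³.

Yes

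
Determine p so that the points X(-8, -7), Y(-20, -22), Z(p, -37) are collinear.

The three points are collinear iff det[XY; XZ] = 0.
This determinant is linear in p: (15)p + (480) = 0, so p = -32.

-32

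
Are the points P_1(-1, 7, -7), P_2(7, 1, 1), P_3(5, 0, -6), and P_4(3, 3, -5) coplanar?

Yes

The four points are coplanar iff the 3×3 determinant with rows P_1P_2, P_1P_3, P_1P_4 is zero.
Rows: (8, -6, 8), (6, -7, 1), (4, -4, 2).
Expanding along the first row: (8)(-10) − (-6)(8) + (8)(4) = 0.
Zero determinant ⇒ coplanar.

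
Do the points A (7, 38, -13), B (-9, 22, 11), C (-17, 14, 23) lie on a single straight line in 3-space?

Yes

AB = (-16, -16, 24), AC = (-24, -24, 36).
AB × AC = (0, 0, 0).
The cross product vanishes, so the three points are collinear.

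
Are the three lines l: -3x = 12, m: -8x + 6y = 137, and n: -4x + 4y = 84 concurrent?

Intersecting l and m: solving the 2×2 system gives (x, y) = (-4, 35/2).
Substitute into n: (-4)(-4) + (4)(35/2) = 86.
But n requires 84 ≠ 86, so the three lines have no common point.

No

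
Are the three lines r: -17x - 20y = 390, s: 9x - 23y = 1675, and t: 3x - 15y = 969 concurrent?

No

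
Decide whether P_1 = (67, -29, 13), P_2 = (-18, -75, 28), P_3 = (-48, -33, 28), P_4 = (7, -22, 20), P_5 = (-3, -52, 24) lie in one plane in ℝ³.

The plane through P_1, P_2, P_3 has normal n = P_1P_2 × P_1P_3 = (-630, -450, -4950) and equation n·P = -93510.
Checking the remaining points: n·P_4 = -93510, n·P_5 = -93510.
All equal -93510, so all 5 points lie in one plane.

Yes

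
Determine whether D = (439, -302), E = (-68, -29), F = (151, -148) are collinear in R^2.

DE = (-507, 273), DF = (-288, 154).
If collinear, DF would be a scalar multiple of DE. But (-507)·(154) ≠ (273)·(-288) (difference 546), so they are not parallel; the points are not collinear.

No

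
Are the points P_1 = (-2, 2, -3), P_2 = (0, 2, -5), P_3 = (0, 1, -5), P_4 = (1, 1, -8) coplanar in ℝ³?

No

The four points are coplanar iff the 3×3 determinant with rows P_1P_2, P_1P_3, P_1P_4 is zero.
Rows: (2, 0, -2), (2, -1, -2), (3, -1, -5).
Expanding along the first row: (2)(3) − (0)(-4) + (-2)(1) = 4.
Nonzero ⇒ not coplanar.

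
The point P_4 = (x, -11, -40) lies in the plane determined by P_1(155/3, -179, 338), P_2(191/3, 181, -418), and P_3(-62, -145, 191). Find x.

A normal to the plane is n = P_1P_2 × P_1P_3 = (-27216, 87696, 41328).
P_4 lies in the plane iff n · P_1P_4 = 0.
This gives (-27216)x + (517104) = 0, so x = 19.

19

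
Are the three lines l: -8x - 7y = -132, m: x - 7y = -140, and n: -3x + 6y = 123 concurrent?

Intersecting l and m: solving the 2×2 system gives (x, y) = (-8/9, 1252/63).
Substitute into n: (-3)(-8/9) + (6)(1252/63) = 2560/21.
But n requires 123 ≠ 2560/21, so the three lines have no common point.

No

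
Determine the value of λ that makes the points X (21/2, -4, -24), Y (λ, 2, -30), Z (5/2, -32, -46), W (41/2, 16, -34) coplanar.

14

Coplanarity ⇔ det[XY; XZ; XW] = 0.
Expanding, this is linear in λ: (720)λ + (-10080) = 0.
So λ = 14.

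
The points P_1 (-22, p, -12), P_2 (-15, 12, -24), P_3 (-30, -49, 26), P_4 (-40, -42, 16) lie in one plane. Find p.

Coplanarity ⇔ det[P_1P_2; P_1P_3; P_1P_4] = 0.
Expanding, this is linear in p: (650)p + (2600) = 0.
So p = -4.

-4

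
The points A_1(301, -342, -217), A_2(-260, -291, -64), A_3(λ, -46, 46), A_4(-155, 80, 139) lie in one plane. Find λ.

-80

The points are coplanar iff A_1A_2 · (A_1A_3 × A_1A_4) = 0.
Expanding, this is linear in λ: (46410)λ + (3712800) = 0.
So λ = -80.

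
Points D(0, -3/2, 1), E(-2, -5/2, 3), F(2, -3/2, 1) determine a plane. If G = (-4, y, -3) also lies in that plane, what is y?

1/2

The plane through D, E, F has equation 4y + 2z = -4.
Substituting G: (4)y + (-6) = -4, so y = 1/2.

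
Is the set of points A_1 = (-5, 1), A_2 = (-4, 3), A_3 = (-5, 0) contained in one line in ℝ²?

A_1A_2 = (1, 2), A_1A_3 = (0, -1).
Twice the signed area of △A_1A_2A_3 is (1)(-1) − (2)(0) = -1.
The area is nonzero, so the three points are not collinear.

No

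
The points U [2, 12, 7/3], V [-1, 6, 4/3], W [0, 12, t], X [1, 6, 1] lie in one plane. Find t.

8/3

Normal to plane UVX: n = (2, -3, 12); plane equation n·P = -4.
Requiring n·W = -4: (12)t + (-36) = -4.
So t = 8/3.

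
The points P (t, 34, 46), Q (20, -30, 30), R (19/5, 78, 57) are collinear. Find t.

52/5

Direction QR = (-81/5, 108, 27). From the y-coordinate of P, the parameter along the line is τ = (34 − (-30))/108 = 16/27.
Then t = 20 + 16/27·(-81/5) = 52/5.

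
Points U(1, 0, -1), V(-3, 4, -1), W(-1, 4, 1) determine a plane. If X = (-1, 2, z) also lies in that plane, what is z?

-1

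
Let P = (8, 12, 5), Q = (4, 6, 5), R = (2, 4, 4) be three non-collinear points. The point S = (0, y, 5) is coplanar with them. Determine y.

The plane through P, Q, R has equation 6x − 4y − 4z = -20.
Substituting S: (-4)y + (-20) = -20, so y = 0.

0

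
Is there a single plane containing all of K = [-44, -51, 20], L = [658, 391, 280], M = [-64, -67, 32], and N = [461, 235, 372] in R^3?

No

With K as base: KL = (702, 442, 260), KM = (-20, -16, 12), KN = (505, 286, 352).
KM × KN = (-9064, 13100, 2360).
KL · (KM × KN) = 40872.
Since 40872 ≠ 0, the four points are not coplanar.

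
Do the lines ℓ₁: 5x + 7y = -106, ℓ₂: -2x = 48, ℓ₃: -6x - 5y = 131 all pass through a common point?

Intersecting ℓ₁ and ℓ₂: solving the 2×2 system gives (x, y) = (-24, 2).
Substitute into ℓ₃: (-6)(-24) + (-5)(2) = 134.
But ℓ₃ requires 131 ≠ 134, so the three lines have no common point.

No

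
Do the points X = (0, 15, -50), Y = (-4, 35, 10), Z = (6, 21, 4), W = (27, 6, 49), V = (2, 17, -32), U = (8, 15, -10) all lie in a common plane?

Yes

The plane through X, Y, Z has normal n = XY × XZ = (720, 576, -144) and equation n·P = 15840.
Checking the remaining points: n·W = 15840, n·V = 15840, n·U = 15840.
All equal 15840, so all 6 points lie in one plane.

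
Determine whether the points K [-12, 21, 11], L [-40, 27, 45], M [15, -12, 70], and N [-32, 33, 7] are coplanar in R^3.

With K as base: KL = (-28, 6, 34), KM = (27, -33, 59), KN = (-20, 12, -4).
KM × KN = (-576, -1072, -336).
KL · (KM × KN) = -1728.
Since -1728 ≠ 0, the four points are not coplanar.

No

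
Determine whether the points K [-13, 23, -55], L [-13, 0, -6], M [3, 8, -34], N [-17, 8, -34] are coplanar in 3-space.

The four points are coplanar iff the 3×3 determinant with rows KL, KM, KN is zero.
Rows: (0, -23, 49), (16, -15, 21), (-4, -15, 21).
Expanding along the first row: (0)(0) − (-23)(420) + (49)(-300) = -5040.
Nonzero ⇒ not coplanar.

No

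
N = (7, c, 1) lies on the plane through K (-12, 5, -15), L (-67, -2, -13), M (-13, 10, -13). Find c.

51

A normal to the plane is n = KL × KM = (-24, 108, -282).
N lies in the plane iff n · KN = 0.
This gives (108)c + (-5508) = 0, so c = 51.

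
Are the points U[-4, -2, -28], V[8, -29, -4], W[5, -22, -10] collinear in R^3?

UV = (12, -27, 24), UW = (9, -20, 18).
UV × UW = (-6, 0, 3).
The cross product is nonzero, so the points do not lie on one line.

No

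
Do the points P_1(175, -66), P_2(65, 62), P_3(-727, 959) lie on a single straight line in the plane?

No

P_1P_2 = (-110, 128), P_1P_3 = (-902, 1025).
Twice the signed area of △P_1P_2P_3 is (-110)(1025) − (128)(-902) = 2706.
The area is nonzero, so the three points are not collinear.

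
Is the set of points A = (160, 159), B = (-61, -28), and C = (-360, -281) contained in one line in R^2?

AB = (-221, -187), AC = (-520, -440).
Twice the signed area of △ABC is (-221)(-440) − (-187)(-520) = 0.
The triangle is degenerate (zero area), so the points are collinear.

Yes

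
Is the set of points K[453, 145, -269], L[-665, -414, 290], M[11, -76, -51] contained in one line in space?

No

KL = (-1118, -559, 559), KM = (-442, -221, 218).
KL × KM = (1677, -3354, 0).
The cross product is nonzero, so the points do not lie on one line.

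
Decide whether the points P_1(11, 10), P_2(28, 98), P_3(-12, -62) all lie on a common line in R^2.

No

P_1P_2 = (17, 88), P_1P_3 = (-23, -72).
If collinear, P_1P_3 would be a scalar multiple of P_1P_2. But (17)·(-72) ≠ (88)·(-23) (difference 800), so they are not parallel; the points are not collinear.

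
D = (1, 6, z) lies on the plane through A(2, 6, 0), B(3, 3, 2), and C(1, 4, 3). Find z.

A normal to the plane is n = AB × AC = (-5, -5, -5).
D lies in the plane iff n · AD = 0.
This gives (-5)z + (5) = 0, so z = 1.

1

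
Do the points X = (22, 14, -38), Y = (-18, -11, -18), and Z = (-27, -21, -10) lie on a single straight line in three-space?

No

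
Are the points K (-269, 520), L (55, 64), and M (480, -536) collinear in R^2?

No

KL = (324, -456), KM = (749, -1056).
Twice the signed area of △KLM is (324)(-1056) − (-456)(749) = -600.
The area is nonzero, so the three points are not collinear.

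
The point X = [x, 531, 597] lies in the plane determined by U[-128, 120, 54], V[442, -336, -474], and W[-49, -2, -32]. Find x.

-731

Coplanarity requires UV · (UW × UX) = 0.
UV = (570, -456, -528), UW = (79, -122, -86); the triple product is linear in x with coefficient -25200 and constant term -18421200.
Setting it to zero: x = -731.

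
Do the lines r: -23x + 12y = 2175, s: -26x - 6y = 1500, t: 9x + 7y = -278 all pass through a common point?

Yes

Lines aᵢx + bᵢy = cᵢ with pairwise distinct directions are concurrent exactly when det[aᵢ bᵢ cᵢ] = 0.
Here the determinant is 0.
It vanishes, so the lines are concurrent at (-69, 49).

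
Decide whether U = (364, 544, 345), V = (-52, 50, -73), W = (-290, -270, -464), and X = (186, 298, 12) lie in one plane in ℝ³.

A normal to the plane through U, V, W is n = UV × UW = (59394, -63172, 15548).
The plane has equation n·P = -7382092. For X: n·X = -7591396.
-7591396 ≠ -7382092, so X is off the plane.

No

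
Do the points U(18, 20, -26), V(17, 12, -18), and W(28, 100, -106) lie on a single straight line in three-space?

Yes

UV = (-1, -8, 8), UW = (10, 80, -80).
UV × UW = (0, 0, 0).
The cross product vanishes, so the three points are collinear.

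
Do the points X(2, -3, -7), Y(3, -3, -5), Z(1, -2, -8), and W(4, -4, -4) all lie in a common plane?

Yes

A normal to the plane through X, Y, Z is n = XY × XZ = (-2, -1, 1).
The plane has equation n·P = -8. For W: n·W = -8.
Equal, so W lies in the plane and all four are coplanar.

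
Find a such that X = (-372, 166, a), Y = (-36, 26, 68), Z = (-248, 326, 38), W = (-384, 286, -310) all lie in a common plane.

The points are coplanar iff XY · (XZ × XW) = 0.
Expanding, this is linear in a: (-49280)a + (-22373120) = 0.
So a = -454.

-454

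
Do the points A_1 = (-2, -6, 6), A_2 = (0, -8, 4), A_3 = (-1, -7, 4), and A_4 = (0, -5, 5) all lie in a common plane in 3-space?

The four points are coplanar iff the 3×3 determinant with rows A_1A_2, A_1A_3, A_1A_4 is zero.
Rows: (2, -2, -2), (1, -1, -2), (2, 1, -1).
Expanding along the first row: (2)(3) − (-2)(3) + (-2)(3) = 6.
Nonzero ⇒ not coplanar.

No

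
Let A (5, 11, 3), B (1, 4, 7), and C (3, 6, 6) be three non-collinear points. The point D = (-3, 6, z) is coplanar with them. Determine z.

5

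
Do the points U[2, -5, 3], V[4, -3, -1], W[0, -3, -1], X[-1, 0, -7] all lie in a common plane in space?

A normal to the plane through U, V, W is n = UV × UW = (0, 16, 8).
The plane has equation n·P = -56. For X: n·X = -56.
Equal, so X lies in the plane and all four are coplanar.

Yes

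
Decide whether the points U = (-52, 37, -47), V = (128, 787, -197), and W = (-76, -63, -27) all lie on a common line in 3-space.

Yes

UV = (180, 750, -150), UW = (-24, -100, 20).
UV × UW = (0, 0, 0).
The cross product vanishes, so the three points are collinear.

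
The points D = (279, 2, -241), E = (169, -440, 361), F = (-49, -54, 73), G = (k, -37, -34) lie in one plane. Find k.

66

Normal to plane DEF: n = (-105076, -162916, -138816); plane equation n·P = 3812620.
Requiring n·G = 3812620: (-105076)k + (10747636) = 3812620.
So k = 66.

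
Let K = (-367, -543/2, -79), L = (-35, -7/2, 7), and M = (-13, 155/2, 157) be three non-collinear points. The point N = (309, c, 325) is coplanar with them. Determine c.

A normal to the plane is n = KL × KM = (33234, -47908, 20996).
N lies in the plane iff n · KN = 0.
This gives (-47908)c + (17941546) = 0, so c = 749/2.

749/2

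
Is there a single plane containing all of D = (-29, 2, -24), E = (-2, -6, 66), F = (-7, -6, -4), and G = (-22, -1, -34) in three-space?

Yes

The four points are coplanar iff the 3×3 determinant with rows DE, DF, DG is zero.
Rows: (27, -8, 90), (22, -8, 20), (7, -3, -10).
Expanding along the first row: (27)(140) − (-8)(-360) + (90)(-10) = 0.
Zero determinant ⇒ coplanar.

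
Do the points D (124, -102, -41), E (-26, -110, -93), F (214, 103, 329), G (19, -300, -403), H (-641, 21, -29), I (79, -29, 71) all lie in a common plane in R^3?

The plane through D, E, F has normal n = DE × DF = (7700, 50820, -30030) and equation n·P = -2997610.
Checking the remaining points: n·G = -2997610, n·H = -2997610, n·I = -2997610.
All equal -2997610, so all 6 points lie in one plane.

Yes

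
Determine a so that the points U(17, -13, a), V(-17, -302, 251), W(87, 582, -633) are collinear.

Direction VW = (104, 884, -884). From the x-coordinate of U, the parameter along the line is τ = (17 − (-17))/104 = 17/52.
Then a = 251 + 17/52·(-884) = -38.

-38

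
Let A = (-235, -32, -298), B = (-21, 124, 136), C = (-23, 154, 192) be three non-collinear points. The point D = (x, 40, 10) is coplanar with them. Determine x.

A normal to the plane is n = AB × AC = (-4284, -12852, 6732).
D lies in the plane iff n · AD = 0.
This gives (-4284)x + (141372) = 0, so x = 33.

33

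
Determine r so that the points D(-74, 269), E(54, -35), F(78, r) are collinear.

-92

The three points are collinear iff det[DE; DF] = 0.
This determinant is linear in r: (128)r + (11776) = 0, so r = -92.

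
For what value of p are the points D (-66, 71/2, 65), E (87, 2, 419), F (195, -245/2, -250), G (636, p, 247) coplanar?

Coplanarity ⇔ det[DE; DF; DG] = 0.
Expanding, this is linear in p: (140589)p + (77745717/2) = 0.
So p = -553/2.

-553/2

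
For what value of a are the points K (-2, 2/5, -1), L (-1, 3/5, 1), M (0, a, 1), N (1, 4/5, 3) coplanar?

3/5

Normal to plane KLN: n = (0, 2, -1/5); plane equation n·P = 1.
Requiring n·M = 1: (2)a + (-1/5) = 1.
So a = 3/5.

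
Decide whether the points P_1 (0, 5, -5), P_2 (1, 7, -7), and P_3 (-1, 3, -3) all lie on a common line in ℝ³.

P_1P_2 = (1, 2, -2), P_1P_3 = (-1, -2, 2).
Each component of P_1P_3 is -1 times the corresponding component of P_1P_2, so P_1P_3 = -1·P_1P_2 and the points are collinear.

Yes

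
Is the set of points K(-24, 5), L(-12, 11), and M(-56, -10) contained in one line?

No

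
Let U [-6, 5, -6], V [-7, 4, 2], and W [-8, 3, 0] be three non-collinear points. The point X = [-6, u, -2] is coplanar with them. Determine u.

5

Coplanarity requires UV · (UW × UX) = 0.
UV = (-1, -1, 8), UW = (-2, -2, 6); the triple product is linear in u with coefficient -10 and constant term 50.
Setting it to zero: u = 5.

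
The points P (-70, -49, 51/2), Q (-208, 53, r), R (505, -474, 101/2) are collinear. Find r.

Direction PR = (575, -425, 25). From the x-coordinate of Q, the parameter along the line is τ = (-208 − (-70))/575 = -6/25.
Then r = 51/2 + (-6/25)·(25) = 39/2.

39/2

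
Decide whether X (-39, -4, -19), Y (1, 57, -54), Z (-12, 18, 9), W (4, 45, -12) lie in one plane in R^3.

With X as base: XY = (40, 61, -35), XZ = (27, 22, 28), XW = (43, 49, 7).
XZ × XW = (-1218, 1015, 377).
XY · (XZ × XW) = 0.
The scalar triple product vanishes, so the four points are coplanar.

Yes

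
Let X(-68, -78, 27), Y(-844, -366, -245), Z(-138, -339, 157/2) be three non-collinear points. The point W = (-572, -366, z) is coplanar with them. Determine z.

The plane through X, Y, Z has equation −85824x + 59004y + 182376z = 6157872.
Substituting W: (182376)z + (27495864) = 6157872, so z = -117.

-117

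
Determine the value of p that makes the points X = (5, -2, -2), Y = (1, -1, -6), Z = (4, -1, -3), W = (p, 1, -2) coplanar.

5

Normal to plane XYZ: n = (3, 0, -3); plane equation n·P = 21.
Requiring n·W = 21: (3)p + (6) = 21.
So p = 5.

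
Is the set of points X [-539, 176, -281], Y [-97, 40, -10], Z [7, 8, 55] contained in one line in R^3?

No

XY = (442, -136, 271), XZ = (546, -168, 336).
Comparing components 2 and 3: (-136)(336) − (271)(-168) = -168 ≠ 0, so XY and XZ are not parallel and the points are not collinear.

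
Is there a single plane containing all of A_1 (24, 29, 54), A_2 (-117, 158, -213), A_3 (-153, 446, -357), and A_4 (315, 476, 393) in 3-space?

Yes

A normal to the plane through A_1, A_2, A_3 is n = A_1A_2 × A_1A_3 = (58320, -10692, -35964).
The plane has equation n·P = -852444. For A_4: n·A_4 = -852444.
Equal, so A_4 lies in the plane and all four are coplanar.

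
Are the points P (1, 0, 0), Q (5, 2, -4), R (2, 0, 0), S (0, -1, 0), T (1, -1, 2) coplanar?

The plane through P, Q, R has normal n = PQ × PR = (0, -4, -2) and equation n·X = 0.
Checking the remaining points: n·S = 4, n·T = 0.
Since n·S = 4 ≠ 0, S is off the plane and the points are not all coplanar.

No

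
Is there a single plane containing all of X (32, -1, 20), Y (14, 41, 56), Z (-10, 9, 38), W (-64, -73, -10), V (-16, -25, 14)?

Yes

The plane through X, Y, Z has normal n = XY × XZ = (396, -1188, 1584) and equation n·P = 45540.
Checking the remaining points: n·W = 45540, n·V = 45540.
All equal 45540, so all 5 points lie in one plane.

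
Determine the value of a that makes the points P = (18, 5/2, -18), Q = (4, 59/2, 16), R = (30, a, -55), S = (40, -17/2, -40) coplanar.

-57/2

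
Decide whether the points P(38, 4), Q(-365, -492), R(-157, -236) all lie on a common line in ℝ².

Yes

PQ = (-403, -496), PR = (-195, -240).
Twice the signed area of △PQR is (-403)(-240) − (-496)(-195) = 0.
The triangle is degenerate (zero area), so the points are collinear.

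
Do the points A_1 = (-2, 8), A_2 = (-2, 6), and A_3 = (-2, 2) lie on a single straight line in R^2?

Yes

A_1A_2 = (0, -2), A_1A_3 = (0, -6).
det[A_1A_2; A_1A_3] = (0)(-6) − (-2)(0) = 0.
The determinant is zero, so the points are collinear.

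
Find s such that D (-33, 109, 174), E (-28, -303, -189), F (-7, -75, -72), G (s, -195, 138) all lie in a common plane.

-95

The points are coplanar iff DE · (DF × DG) = 0.
Expanding, this is linear in s: (34560)s + (3283200) = 0.
So s = -95.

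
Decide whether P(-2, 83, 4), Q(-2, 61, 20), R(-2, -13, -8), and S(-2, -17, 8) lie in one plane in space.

Yes

A normal to the plane through P, Q, R is n = PQ × PR = (1800, 0, 0).
The plane has equation n·X = -3600. For S: n·S = -3600.
Equal, so S lies in the plane and all four are coplanar.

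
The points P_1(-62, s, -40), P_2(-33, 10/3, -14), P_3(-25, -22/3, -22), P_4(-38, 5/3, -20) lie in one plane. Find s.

The points are coplanar iff P_1P_2 · (P_1P_3 × P_1P_4) = 0.
Expanding, this is linear in s: (-88)s + (88/3) = 0.
So s = 1/3.

1/3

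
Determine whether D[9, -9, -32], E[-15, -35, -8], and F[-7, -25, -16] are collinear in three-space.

No

DE = (-24, -26, 24), DF = (-16, -16, 16).
DE × DF = (-32, 0, -32).
The cross product is nonzero, so the points do not lie on one line.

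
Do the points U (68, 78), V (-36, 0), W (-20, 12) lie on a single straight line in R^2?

UV = (-104, -78), UW = (-88, -66).
det[UV; UW] = (-104)(-66) − (-78)(-88) = 0.
The determinant is zero, so the points are collinear.

Yes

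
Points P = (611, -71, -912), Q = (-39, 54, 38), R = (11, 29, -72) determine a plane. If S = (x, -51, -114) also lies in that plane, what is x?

A normal to the plane is n = PQ × PR = (10000, -24000, 10000).
S lies in the plane iff n · PS = 0.
This gives (10000)x + (1390000) = 0, so x = -139.

-139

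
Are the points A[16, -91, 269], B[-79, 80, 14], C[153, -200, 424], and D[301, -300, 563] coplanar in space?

No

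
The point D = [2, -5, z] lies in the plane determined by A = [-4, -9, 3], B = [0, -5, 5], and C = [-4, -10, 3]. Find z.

6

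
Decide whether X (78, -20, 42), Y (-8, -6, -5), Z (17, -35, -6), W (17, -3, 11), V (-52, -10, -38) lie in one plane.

The plane through X, Y, Z has normal n = XY × XZ = (-1377, -1261, 2144) and equation n·P = 7862.
Checking the remaining points: n·W = 3958, n·V = 2742.
Since n·W = 3958 ≠ 7862, W is off the plane and the points are not all coplanar.

No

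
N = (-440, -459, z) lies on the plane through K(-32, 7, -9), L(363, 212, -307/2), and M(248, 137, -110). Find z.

164

The plane through K, L, M has equation −1920x − 565y − 6050z = 111935.
Substituting N: (-6050)z + (1104135) = 111935, so z = 164.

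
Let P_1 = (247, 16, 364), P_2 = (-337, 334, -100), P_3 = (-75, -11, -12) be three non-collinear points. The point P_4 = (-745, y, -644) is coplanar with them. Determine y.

186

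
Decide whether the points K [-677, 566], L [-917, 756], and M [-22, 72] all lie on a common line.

KL = (-240, 190), KM = (655, -494).
det[KL; KM] = (-240)(-494) − (190)(655) = -5890.
The determinant is nonzero, so they are not collinear.

No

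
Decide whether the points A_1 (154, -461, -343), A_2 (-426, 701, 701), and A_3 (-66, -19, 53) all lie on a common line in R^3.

A_1A_2 = (-580, 1162, 1044), A_1A_3 = (-220, 442, 396).
A_1A_2 × A_1A_3 = (-1296, 0, -720).
The cross product is nonzero, so the points do not lie on one line.

No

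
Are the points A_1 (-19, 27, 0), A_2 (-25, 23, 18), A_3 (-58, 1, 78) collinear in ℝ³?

A_1A_2 = (-6, -4, 18), A_1A_3 = (-39, -26, 78).
A_1A_2 × A_1A_3 = (156, -234, 0).
The cross product is nonzero, so the points do not lie on one line.

No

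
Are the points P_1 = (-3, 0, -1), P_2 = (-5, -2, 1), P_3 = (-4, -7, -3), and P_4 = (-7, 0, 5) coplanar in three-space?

Yes

A normal to the plane through P_1, P_2, P_3 is n = P_1P_2 × P_1P_3 = (18, -6, 12).
The plane has equation n·P = -66. For P_4: n·P_4 = -66.
Equal, so P_4 lies in the plane and all four are coplanar.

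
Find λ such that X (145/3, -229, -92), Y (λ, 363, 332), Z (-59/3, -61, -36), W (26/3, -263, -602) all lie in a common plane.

Normal to plane XZW: n = (-83776, -110704/3, 8976); plane equation n·P = 3575440.
Requiring n·Y = 3575440: (-83776)λ + (-10415152) = 3575440.
So λ = -167.

-167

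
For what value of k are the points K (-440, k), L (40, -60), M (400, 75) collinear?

-240

Collinearity: (K − L) must be parallel to (M − L) = (360, 135).
Cross-multiplying the components: (k − (-60))·(360) = (-480)·(135).
Solving gives k = -240.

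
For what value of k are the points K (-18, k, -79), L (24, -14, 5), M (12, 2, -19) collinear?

Direction LM = (-12, 16, -24). From the x-coordinate of K, the parameter along the line is τ = (-18 − 24)/(-12) = 7/2.
Then k = (-14) + 7/2·(16) = 42.

42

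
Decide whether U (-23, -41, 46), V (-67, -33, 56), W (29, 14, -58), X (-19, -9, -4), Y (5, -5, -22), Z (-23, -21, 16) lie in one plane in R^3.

The plane through U, V, W has normal n = UV × UW = (-1382, -4056, -2836) and equation n·P = 67626.
Checking the remaining points: n·X = 74106, n·Y = 75762, n·Z = 71586.
Since n·X = 74106 ≠ 67626, X is off the plane and the points are not all coplanar.

No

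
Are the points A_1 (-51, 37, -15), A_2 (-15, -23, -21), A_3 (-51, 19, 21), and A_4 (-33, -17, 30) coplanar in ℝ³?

Yes

The four points are coplanar iff the 3×3 determinant with rows A_1A_2, A_1A_3, A_1A_4 is zero.
Rows: (36, -60, -6), (0, -18, 36), (18, -54, 45).
Expanding along the first row: (36)(1134) − (-60)(-648) + (-6)(324) = 0.
Zero determinant ⇒ coplanar.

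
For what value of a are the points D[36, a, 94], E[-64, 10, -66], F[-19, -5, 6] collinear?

-70/3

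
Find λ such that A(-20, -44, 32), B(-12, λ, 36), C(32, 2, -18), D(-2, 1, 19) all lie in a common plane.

Normal to plane ACD: n = (1652, -224, 1512); plane equation n·P = 25200.
Requiring n·B = 25200: (-224)λ + (34608) = 25200.
So λ = 42.

42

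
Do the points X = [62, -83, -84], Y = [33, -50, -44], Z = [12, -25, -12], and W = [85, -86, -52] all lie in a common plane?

The four points are coplanar iff the 3×3 determinant with rows XY, XZ, XW is zero.
Rows: (-29, 33, 40), (-50, 58, 72), (23, -3, 32).
Expanding along the first row: (-29)(2072) − (33)(-3256) + (40)(-1184) = 0.
Zero determinant ⇒ coplanar.

Yes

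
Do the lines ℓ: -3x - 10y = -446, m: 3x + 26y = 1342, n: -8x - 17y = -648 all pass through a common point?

Yes

The three lines meet at one point iff the augmented coefficient matrix [aᵢ bᵢ cᵢ] has rank < 3, i.e. its determinant vanishes.
Here the determinant is 0.
It vanishes, so the lines are concurrent at (-38, 56).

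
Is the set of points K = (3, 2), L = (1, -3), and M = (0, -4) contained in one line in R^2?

No

KL = (-2, -5), KM = (-3, -6).
If collinear, KM would be a scalar multiple of KL. But (-2)·(-6) ≠ (-5)·(-3) (difference -3), so they are not parallel; the points are not collinear.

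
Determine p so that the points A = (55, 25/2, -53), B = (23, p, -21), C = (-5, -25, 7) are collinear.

Direction AC = (-60, -75/2, 60). From the x-coordinate of B, the parameter along the line is τ = (23 − 55)/(-60) = 8/15.
Then p = 25/2 + 8/15·(-75/2) = -15/2.

-15/2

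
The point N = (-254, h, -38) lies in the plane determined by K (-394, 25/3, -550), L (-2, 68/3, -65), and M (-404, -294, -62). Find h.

-191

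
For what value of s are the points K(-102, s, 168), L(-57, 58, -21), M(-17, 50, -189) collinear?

67

Collinearity requires KL × KM = 0; each component is linear in s.
The x-component gives (168)s + (-11256) = 0, so s = 67.
The remaining components then also vanish.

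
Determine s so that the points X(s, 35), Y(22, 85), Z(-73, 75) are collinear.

-453

Collinearity: (X − Y) must be parallel to (Z − Y) = (-95, -10).
Cross-multiplying the components: (s − 22)·(-10) = (-50)·(-95).
Solving gives s = -453.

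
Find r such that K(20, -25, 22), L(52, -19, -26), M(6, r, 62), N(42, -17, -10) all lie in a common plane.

46

Normal to plane KLN: n = (192, -32, 124); plane equation n·P = 7368.
Requiring n·M = 7368: (-32)r + (8840) = 7368.
So r = 46.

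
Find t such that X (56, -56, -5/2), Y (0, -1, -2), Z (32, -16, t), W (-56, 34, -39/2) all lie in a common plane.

Coplanarity ⇔ det[XY; XZ; XW] = 0.
Expanding, this is linear in t: (-1120)t + (14000) = 0.
So t = 25/2.

25/2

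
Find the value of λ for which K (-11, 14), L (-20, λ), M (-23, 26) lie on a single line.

23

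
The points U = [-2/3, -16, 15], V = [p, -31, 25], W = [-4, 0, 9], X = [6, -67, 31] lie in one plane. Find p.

Coplanarity ⇔ det[UV; UW; UX] = 0.
Expanding, this is linear in p: (-50)p + (400) = 0.
So p = 8.

8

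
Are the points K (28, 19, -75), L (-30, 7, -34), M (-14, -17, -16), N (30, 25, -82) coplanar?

The four points are coplanar iff the 3×3 determinant with rows KL, KM, KN is zero.
Rows: (-58, -12, 41), (-42, -36, 59), (2, 6, -7).
Expanding along the first row: (-58)(-102) − (-12)(176) + (41)(-180) = 648.
Nonzero ⇒ not coplanar.

No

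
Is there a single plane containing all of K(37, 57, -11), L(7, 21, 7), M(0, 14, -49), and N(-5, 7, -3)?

Yes

The four points are coplanar iff the 3×3 determinant with rows KL, KM, KN is zero.
Rows: (-30, -36, 18), (-37, -43, -38), (-42, -50, 8).
Expanding along the first row: (-30)(-2244) − (-36)(-1892) + (18)(44) = 0.
Zero determinant ⇒ coplanar.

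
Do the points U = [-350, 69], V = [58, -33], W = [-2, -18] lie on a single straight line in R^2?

UV = (408, -102), UW = (348, -87).
Twice the signed area of △UVW is (408)(-87) − (-102)(348) = 0.
The triangle is degenerate (zero area), so the points are collinear.

Yes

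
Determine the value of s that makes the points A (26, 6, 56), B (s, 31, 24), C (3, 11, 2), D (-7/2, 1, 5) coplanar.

30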